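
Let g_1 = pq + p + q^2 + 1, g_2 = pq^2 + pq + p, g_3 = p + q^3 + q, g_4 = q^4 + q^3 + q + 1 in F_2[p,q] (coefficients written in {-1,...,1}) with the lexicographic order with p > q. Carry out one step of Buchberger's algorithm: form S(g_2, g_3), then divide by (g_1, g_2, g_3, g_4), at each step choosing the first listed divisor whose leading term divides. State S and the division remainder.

S(g_2, g_3) = pq + p + q^5 + q^3; remainder on division = 0.

lcm(LM(g_2), LM(g_3)) = pq^2.
S = (lcm/LT(g_2))·g_2 − (lcm/LT(g_3))·g_3 = pq + p + q^5 + q^3.
Reduce S modulo (g_1, g_2, g_3, g_4) in that order:
  leading term pq: subtract (1)·g_1 from pq + p + q^5 + q^3 → q^5 + q^3 + q^2 + 1
  leading term q^5: subtract (q)·g_4 from q^5 + q^3 + q^2 + 1 → q^4 + q^3 + q + 1
  leading term q^4: subtract (1)·g_4 from q^4 + q^3 + q + 1 → 0
The remainder is 0, so this S-polynomial contributes no new basis element.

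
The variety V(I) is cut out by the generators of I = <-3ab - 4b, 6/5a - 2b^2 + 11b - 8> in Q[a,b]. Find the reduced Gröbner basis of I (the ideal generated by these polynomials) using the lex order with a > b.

Buchberger's algorithm terminates because the ascending chain of leading-term ideals stabilizes.

f_1 = -3ab - 4b, LT = ab.
f_2 = 6/5a - 2b^2 + 11b - 8, LT = a.

S(f_1,f_2): lcm = ab. S = 5/3b^3 - 55/6b^2 + 8b.
  leading term b^3: no divisor's leading term divides it; move 5/3b^3 to the remainder.
  leading term b^2: no divisor's leading term divides it; move -55/6b^2 to the remainder.
  leading term b: no divisor's leading term divides it; move 8b to the remainder.
  remainder 5/3b^3 - 55/6b^2 + 8b ≠ 0; add g_3 = 5/3b^3 - 55/6b^2 + 8b to the basis.

S(f_1,g_3): lcm = ab^3. S = 11/2ab^2 - 24/5ab + 4/3b^3.
  leading term ab^2: subtract (-11/6b)·f_1 from 11/2ab^2 - 24/5ab + 4/3b^3 → -24/5ab + 4/3b^3 - 22/3b^2
  leading term ab: subtract (8/5)·f_1 from -24/5ab + 4/3b^3 - 22/3b^2 → 4/3b^3 - 22/3b^2 + 32/5b
  leading term b^3: subtract (4/5)·g_3 from 4/3b^3 - 22/3b^2 + 32/5b → 0
  remainder 0.

S(f_2,g_3): leading monomials are coprime, so the S-polynomial reduces to 0 (Buchberger's first criterion).
Every S-polynomial of the final basis reduces to 0, so we have a Gröbner basis.
Inter-reduce: drop elements whose leading term is divisible by another's, tail-reduce, and make monic.

G = {a - 5/3b^2 + 55/6b - 20/3, b^3 - 11/2b^2 + 24/5b}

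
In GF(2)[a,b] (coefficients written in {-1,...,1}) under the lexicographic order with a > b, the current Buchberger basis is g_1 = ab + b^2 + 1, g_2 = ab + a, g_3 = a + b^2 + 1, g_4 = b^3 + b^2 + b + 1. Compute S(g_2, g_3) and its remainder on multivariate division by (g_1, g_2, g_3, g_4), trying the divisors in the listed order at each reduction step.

S(g_2, g_3) = a + b^3 + b; remainder on division = 0.

lcm(LM(g_2), LM(g_3)) = ab.
S = (lcm/LT(g_2))·g_2 − (lcm/LT(g_3))·g_3 = a + b^3 + b.
Reduce S modulo (g_1, g_2, g_3, g_4) in that order:
  leading term a: subtract (1)·g_3 from a + b^3 + b → b^3 + b^2 + b + 1
  leading term b^3: subtract (1)·g_4 from b^3 + b^2 + b + 1 → 0
The remainder is 0, so this S-polynomial contributes no new basis element.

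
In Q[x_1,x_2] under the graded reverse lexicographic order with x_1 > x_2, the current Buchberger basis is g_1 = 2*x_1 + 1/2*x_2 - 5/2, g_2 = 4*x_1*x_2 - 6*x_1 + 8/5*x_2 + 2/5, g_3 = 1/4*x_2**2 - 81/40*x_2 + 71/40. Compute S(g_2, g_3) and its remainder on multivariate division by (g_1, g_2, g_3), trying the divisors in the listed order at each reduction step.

S(g_2, g_3) = 33/5*x_1*x_2 + 2/5*x_2**2 - 71/10*x_1 + 1/10*x_2; remainder on division = 0.

lcm(LM(g_2), LM(g_3)) = x_1*x_2**2.
S = (lcm/LT(g_2))·g_2 − (lcm/LT(g_3))·g_3 = 33/5*x_1*x_2 + 2/5*x_2**2 - 71/10*x_1 + 1/10*x_2.
Reduce S modulo (g_1, g_2, g_3) in that order:
  leading term x_1*x_2: subtract (33/10*x_2)·g_1 from 33/5*x_1*x_2 + 2/5*x_2**2 - 71/10*x_1 + 1/10*x_2 → -5/4*x_2**2 - 71/10*x_1 + 167/20*x_2
  leading term x_2**2: subtract (-5)·g_3 from -5/4*x_2**2 - 71/10*x_1 + 167/20*x_2 → -71/10*x_1 - 71/40*x_2 + 71/8
  leading term x_1: subtract (-71/20)·g_1 from -71/10*x_1 - 71/40*x_2 + 71/8 → 0
The remainder is 0, so this S-polynomial contributes no new basis element.
This is the inner loop of Buchberger's algorithm — each nonzero remainder becomes a new basis element.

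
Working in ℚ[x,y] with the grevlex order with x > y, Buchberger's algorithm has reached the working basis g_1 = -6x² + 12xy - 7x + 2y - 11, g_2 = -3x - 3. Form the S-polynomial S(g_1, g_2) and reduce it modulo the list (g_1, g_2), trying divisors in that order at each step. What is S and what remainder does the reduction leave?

lcm(LM(g_1), LM(g_2)) = x².
S = (lcm/LT(g_1))·g_1 − (lcm/LT(g_2))·g_2 = -2xy + ⅙x - ⅓y + 11/6.
Reduce S modulo (g_1, g_2) in that order:
  leading term xy: subtract (⅔y)·g_2 from -2xy + ⅙x - ⅓y + 11/6 → ⅙x + 5/3y + 11/6
  leading term x: subtract (-1/18)·g_2 from ⅙x + 5/3y + 11/6 → 5/3y + 5/3
  leading term y: no divisor's leading term divides it; move 5/3y to the remainder.
  leading term 1: no divisor's leading term divides it; move 5/3 to the remainder.
The remainder 5/3y + 5/3 is nonzero, so it would be added as the next basis element.
This is the inner loop of Buchberger's algorithm — each nonzero remainder becomes a new basis element.

S(g_1, g_2) = -2xy + ⅙x - ⅓y + 11/6; remainder on division = 5/3y + 5/3.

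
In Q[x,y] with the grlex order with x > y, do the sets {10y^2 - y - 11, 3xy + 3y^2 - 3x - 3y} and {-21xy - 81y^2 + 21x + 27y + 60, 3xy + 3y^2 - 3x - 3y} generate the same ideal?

No, the ideals differ.

Since reduced Gröbner bases are canonical representatives of ideals under a given ordering, it suffices to compute and compare them.
Buchberger on the first generating set:
f_1 = 10y^2 - y - 11, LT = y^2.
f_2 = 3xy + 3y^2 - 3x - 3y, LT = xy.

S(f_1,f_2): lcm = xy^2. S = -y^3 + 9/10xy + y^2 - 11/10x.
  leading term y^3: subtract (-1/10y)·f_1 from -y^3 + 9/10xy + y^2 - 11/10x → 9/10xy + 9/10y^2 - 11/10x - 11/10y
  leading term xy: subtract (3/10)·f_2 from 9/10xy + 9/10y^2 - 11/10x - 11/10y → -1/5x - 1/5y
  leading term x: no divisor's leading term divides it; move -1/5x to the remainder.
  leading term y: no divisor's leading term divides it; move -1/5y to the remainder.
  remainder -1/5x - 1/5y ≠ 0; add g_3 = -1/5x - 1/5y to the basis.

S(f_1,g_3): leading monomials are coprime, so the S-polynomial reduces to 0 (Buchberger's first criterion).
S(f_2,g_3): lcm = xy. S = -x - y.
  leading term x: subtract (5)·g_3 from -x - y → 0
  remainder 0.

Every S-polynomial of the final basis reduces to 0, so we have a Gröbner basis.
Inter-reduce: drop elements whose leading term is divisible by another's, tail-reduce, and make monic.
Reduced Gröbner basis: {y^2 - 1/10y - 11/10, x + y}.

Buchberger on the second generating set:
h_1 = -21xy - 81y^2 + 21x + 27y + 60, LT = xy.
h_2 = 3xy + 3y^2 - 3x - 3y, LT = xy.

S(h_1,h_2): lcm = xy. S = 20/7y^2 - 2/7y - 20/7.
  leading term y^2: no divisor's leading term divides it; move 20/7y^2 to the remainder.
  leading term y: no divisor's leading term divides it; move -2/7y to the remainder.
  leading term 1: no divisor's leading term divides it; move -20/7 to the remainder.
  remainder 20/7y^2 - 2/7y - 20/7 ≠ 0; add k_3 = 20/7y^2 - 2/7y - 20/7 to the basis.

S(h_1,k_3): lcm = xy^2. S = 27/7y^3 - 9/10xy - 9/7y^2 + x - 20/7y.
  leading term y^3: subtract (27/20y)·k_3 from 27/7y^3 - 9/10xy - 9/7y^2 + x - 20/7y → -9/10xy - 9/10y^2 + x + y
  leading term xy: subtract (3/70)·h_1 from -9/10xy - 9/10y^2 + x + y → 18/7y^2 + 1/10x - 11/70y - 18/7
  leading term y^2: subtract (9/10)·k_3 from 18/7y^2 + 1/10x - 11/70y - 18/7 → 1/10x + 1/10y
  leading term x: no divisor's leading term divides it; move 1/10x to the remainder.
  leading term y: no divisor's leading term divides it; move 1/10y to the remainder.
  remainder 1/10x + 1/10y ≠ 0; add k_4 = 1/10x + 1/10y to the basis.

S(h_2,k_3): lcm = xy^2. S = y^3 - 9/10xy - y^2 + x.
  leading term y^3: subtract (7/20y)·k_3 from y^3 - 9/10xy - y^2 + x → -9/10xy - 9/10y^2 + x + y
  leading term xy: subtract (3/70)·h_1 from -9/10xy - 9/10y^2 + x + y → 18/7y^2 + 1/10x - 11/70y - 18/7
  leading term y^2: subtract (9/10)·k_3 from 18/7y^2 + 1/10x - 11/70y - 18/7 → 1/10x + 1/10y
  leading term x: subtract (1)·k_4 from 1/10x + 1/10y → 0
  remainder 0.

S(h_1,k_4): lcm = xy. S = 20/7y^2 - x - 9/7y - 20/7.
  leading term y^2: subtract (1)·k_3 from 20/7y^2 - x - 9/7y - 20/7 → -x - y
  leading term x: subtract (-10)·k_4 from -x - y → 0
  remainder 0.

S(h_2,k_4): lcm = xy. S = -x - y.
  leading term x: subtract (-10)·k_4 from -x - y → 0
  remainder 0.

S(k_3,k_4): leading monomials are coprime, so the S-polynomial reduces to 0 (Buchberger's first criterion).
Every S-polynomial of the final basis reduces to 0, so we have a Gröbner basis.
Inter-reduce: drop elements whose leading term is divisible by another's, tail-reduce, and make monic.
Reduced Gröbner basis: {y^2 - 1/10y - 1, x + y}.

These differ, so the ideals are not equal.
The choice of monomial ordering does not affect the verdict — as long as both bases are computed under the same ordering, their equality decides ideal equality.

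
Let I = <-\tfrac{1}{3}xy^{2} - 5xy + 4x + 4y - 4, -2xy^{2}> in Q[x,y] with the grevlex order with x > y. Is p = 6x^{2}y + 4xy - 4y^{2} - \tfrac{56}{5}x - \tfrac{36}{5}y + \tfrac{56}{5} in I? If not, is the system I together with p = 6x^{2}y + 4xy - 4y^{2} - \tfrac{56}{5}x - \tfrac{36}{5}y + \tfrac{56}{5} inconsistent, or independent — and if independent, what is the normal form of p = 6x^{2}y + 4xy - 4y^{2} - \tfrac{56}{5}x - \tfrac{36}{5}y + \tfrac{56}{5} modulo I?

6x^{2}y + 4xy - 4y^{2} - \tfrac{56}{5}x - \tfrac{36}{5}y + \tfrac{56}{5} lies in I (it reduces to 0).

First compute the reduced Gröbner basis of I by Buchberger's algorithm.
f_1 = -\tfrac{1}{3}xy^{2} - 5xy + 4x + 4y - 4, LT = xy^{2}.
f_2 = -2xy^{2}, LT = xy^{2}.

S(f_1,f_2): lcm = xy^{2}. S = 15xy - 12x - 12y + 12.
  leading term xy: no divisor's leading term divides it; move 15xy to the remainder.
  leading term x: no divisor's leading term divides it; move -12x to the remainder.
  leading term y: no divisor's leading term divides it; move -12y to the remainder.
  leading term 1: no divisor's leading term divides it; move 12 to the remainder.
  remainder 15xy - 12x - 12y + 12 ≠ 0; add h_3 = 15xy - 12x - 12y + 12 to the basis.

S(f_1,h_3): lcm = xy^{2}. S = \tfrac{79}{5}xy + \tfrac{4}{5}y^{2} - 12x - \tfrac{64}{5}y + 12.
  leading term xy: subtract (\tfrac{79}{75})·h_3 from \tfrac{79}{5}xy + \tfrac{4}{5}y^{2} - 12x - \tfrac{64}{5}y + 12 → \tfrac{4}{5}y^{2} + \tfrac{16}{25}x - \tfrac{4}{25}y - \tfrac{16}{25}
  leading term y^{2}: no divisor's leading term divides it; move \tfrac{4}{5}y^{2} to the remainder.
  leading term x: no divisor's leading term divides it; move \tfrac{16}{25}x to the remainder.
  leading term y: no divisor's leading term divides it; move -\tfrac{4}{25}y to the remainder.
  leading term 1: no divisor's leading term divides it; move -\tfrac{16}{25} to the remainder.
  remainder \tfrac{4}{5}y^{2} + \tfrac{16}{25}x - \tfrac{4}{25}y - \tfrac{16}{25} ≠ 0; add h_4 = \tfrac{4}{5}y^{2} + \tfrac{16}{25}x - \tfrac{4}{25}y - \tfrac{16}{25} to the basis.

S(f_1,h_4): lcm = xy^{2}. S = -\tfrac{4}{5}x^{2} + \tfrac{76}{5}xy - \tfrac{56}{5}x - 12y + 12.
  leading term x^{2}: no divisor's leading term divides it; move -\tfrac{4}{5}x^{2} to the remainder.
  leading term xy: subtract (\tfrac{76}{75})·h_3 from \tfrac{76}{5}xy - \tfrac{56}{5}x - 12y + 12 → \tfrac{24}{25}x + \tfrac{4}{25}y - \tfrac{4}{25}
  leading term x: no divisor's leading term divides it; move \tfrac{24}{25}x to the remainder.
  leading term y: no divisor's leading term divides it; move \tfrac{4}{25}y to the remainder.
  leading term 1: no divisor's leading term divides it; move -\tfrac{4}{25} to the remainder.
  remainder -\tfrac{4}{5}x^{2} + \tfrac{24}{25}x + \tfrac{4}{25}y - \tfrac{4}{25} ≠ 0; add h_5 = -\tfrac{4}{5}x^{2} + \tfrac{24}{25}x + \tfrac{4}{25}y - \tfrac{4}{25} to the basis.

The other S-polynomials (S(f_2,h_3), S(f_2,h_4), S(h_3,h_4), S(f_1,h_5), S(f_2,h_5), S(h_3,h_5), S(h_4,h_5)) all reduce to 0 modulo the current basis, so we have a Gröbner basis.
Inter-reduce: drop elements whose leading term is divisible by another's, tail-reduce, and make monic.
Reduced Gröbner basis: {x^{2} - \tfrac{6}{5}x - \tfrac{1}{5}y + \tfrac{1}{5}, xy - \tfrac{4}{5}x - \tfrac{4}{5}y + \tfrac{4}{5}, y^{2} + \tfrac{4}{5}x - \tfrac{1}{5}y - \tfrac{4}{5}}.
Label its elements g_1 = x^{2} - \tfrac{6}{5}x - \tfrac{1}{5}y + \tfrac{1}{5}, g_2 = xy - \tfrac{4}{5}x - \tfrac{4}{5}y + \tfrac{4}{5}, g_3 = y^{2} + \tfrac{4}{5}x - \tfrac{1}{5}y - \tfrac{4}{5}.

Reduce p = 6x^{2}y + 4xy - 4y^{2} - \tfrac{56}{5}x - \tfrac{36}{5}y + \tfrac{56}{5} modulo G:
  leading term x^{2}y: subtract (6y)·g_1 from 6x^{2}y + 4xy - 4y^{2} - \tfrac{56}{5}x - \tfrac{36}{5}y + \tfrac{56}{5} → \tfrac{56}{5}xy - \tfrac{14}{5}y^{2} - \tfrac{56}{5}x - \tfrac{42}{5}y + \tfrac{56}{5}
  leading term xy: subtract (\tfrac{56}{5})·g_2 from \tfrac{56}{5}xy - \tfrac{14}{5}y^{2} - \tfrac{56}{5}x - \tfrac{42}{5}y + \tfrac{56}{5} → -\tfrac{14}{5}y^{2} - \tfrac{56}{25}x + \tfrac{14}{25}y + \tfrac{56}{25}
  leading term y^{2}: subtract (-\tfrac{14}{5})·g_3 from -\tfrac{14}{5}y^{2} - \tfrac{56}{25}x + \tfrac{14}{25}y + \tfrac{56}{25} → 0
  normal form = 0.
Since the normal form is 0, p ∈ I.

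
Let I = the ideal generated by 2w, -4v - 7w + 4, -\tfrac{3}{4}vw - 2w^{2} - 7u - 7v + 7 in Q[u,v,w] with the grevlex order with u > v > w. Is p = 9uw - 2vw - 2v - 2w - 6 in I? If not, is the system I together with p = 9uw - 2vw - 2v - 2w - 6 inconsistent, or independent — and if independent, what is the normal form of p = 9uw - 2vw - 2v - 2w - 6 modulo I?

First compute the reduced Gröbner basis of I by Buchberger's algorithm.
f_1 = 2w, LT = w.
f_2 = -4v - 7w + 4, LT = v.
f_3 = -\tfrac{3}{4}vw - 2w^{2} - 7u - 7v + 7, LT = vw.

S(f_1,f_3): lcm = vw. S = -\tfrac{8}{3}w^{2} - \tfrac{28}{3}u - \tfrac{28}{3}v + \tfrac{28}{3}.
  reduce S modulo (f_1, f_2, f_3):
  remainder -\tfrac{28}{3}u ≠ 0; add h_4 = -\tfrac{28}{3}u to the basis.

The other S-polynomials (S(f_1,f_2), S(f_2,f_3), S(f_1,h_4), S(f_2,h_4), S(f_3,h_4)) all reduce to 0 modulo the current basis, so we have a Gröbner basis.
Inter-reduce: drop elements whose leading term is divisible by another's, tail-reduce, and make monic.
Reduced Gröbner basis: {u, v - 1, w}.
Label its elements g_1 = u, g_2 = v - 1, g_3 = w.

Reduce p = 9uw - 2vw - 2v - 2w - 6 modulo G:
  leading term uw: subtract (9w)·g_1 from 9uw - 2vw - 2v - 2w - 6 → -2vw - 2v - 2w - 6
  leading term vw: subtract (-2w)·g_2 from -2vw - 2v - 2w - 6 → -2v - 4w - 6
  leading term v: subtract (-2)·g_2 from -2v - 4w - 6 → -4w - 8
  leading term w: subtract (-4)·g_3 from -4w - 8 → -8
  leading term 1: no divisor's leading term divides it; move -8 to the remainder.
  normal form = -8.
The normal form is nonzero, so p ∉ I. Since p minus its normal form lies in I, I + (p) = I + (r) where r = -8; decide whether this ideal is the whole ring.
Here r = -8 is a nonzero constant, hence a unit: 1 ∈ I + (p), the Gröbner basis of I + (p) is {1}, and the enlarged system has no common solution — adjoining p is inconsistent.

Adjoining 9uw - 2vw - 2v - 2w - 6 makes the ideal the whole ring: the system is inconsistent.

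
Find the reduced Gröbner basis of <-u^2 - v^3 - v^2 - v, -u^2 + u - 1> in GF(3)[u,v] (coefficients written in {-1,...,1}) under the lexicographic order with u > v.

f_1 = -u^2 - v^3 - v^2 - v, LT = u^2.
f_2 = -u^2 + u - 1, LT = u^2.

S(f_1,f_2): lcm = u^2. S = u + v^3 + v^2 + v - 1.
  reduce S modulo (f_1, f_2):
  remainder u + v^3 + v^2 + v - 1 ≠ 0; add g_3 = u + v^3 + v^2 + v - 1 to the basis.

S(f_1,g_3): lcm = u^2. S = -uv^3 - uv^2 - uv + u + v^3 + v^2 + v.
  reduce S modulo (f_1, f_2, g_3):
  remainder v^6 - v^5 + v^3 - v + 1 ≠ 0; add g_4 = v^6 - v^5 + v^3 - v + 1 to the basis.

The other S-polynomials (S(f_2,g_3), S(f_1,g_4), S(f_2,g_4), S(g_3,g_4)) all reduce to 0 modulo the current basis, so we have a Gröbner basis.
Inter-reduce: drop elements whose leading term is divisible by another's, tail-reduce, and make monic.

G = {u + v^3 + v^2 + v - 1, v^6 - v^5 + v^3 - v + 1}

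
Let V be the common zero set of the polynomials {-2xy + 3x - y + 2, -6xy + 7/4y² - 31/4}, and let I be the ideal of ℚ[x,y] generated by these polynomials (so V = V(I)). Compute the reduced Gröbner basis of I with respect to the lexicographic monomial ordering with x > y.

G = {x - 7/36y² - ⅓y + 55/36, y³ + 3/14y² - 55/7y + 93/14}

The reduced Gröbner basis is the canonical form of the ideal for this ordering.

f_1 = -2xy + 3x - y + 2, LT = xy.
f_2 = -6xy + 7/4y² - 31/4, LT = xy.

S(f_1,f_2): lcm = xy. S = -3/2x + 7/24y² + ½y - 55/24.
  reduce S modulo (f_1, f_2):
  remainder -3/2x + 7/24y² + ½y - 55/24 ≠ 0; add g_3 = -3/2x + 7/24y² + ½y - 55/24 to the basis.

S(f_1,g_3): lcm = xy. S = -3/2x + 7/36y³ + ⅓y² - 37/36y - 1.
  reduce S modulo (f_1, f_2, g_3):
  remainder 7/36y³ + 1/24y² - 55/36y + 31/24 ≠ 0; add g_4 = 7/36y³ + 1/24y² - 55/36y + 31/24 to the basis.

The other S-polynomials (S(f_2,g_3), S(f_1,g_4), S(f_2,g_4), S(g_3,g_4)) all reduce to 0 modulo the current basis, so we have a Gröbner basis.
Inter-reduce: drop elements whose leading term is divisible by another's, tail-reduce, and make monic.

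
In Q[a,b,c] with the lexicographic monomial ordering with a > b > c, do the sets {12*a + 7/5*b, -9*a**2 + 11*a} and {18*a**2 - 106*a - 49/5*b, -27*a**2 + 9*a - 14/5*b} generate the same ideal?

Yes, the ideals are equal.

Since reduced Gröbner bases are canonical representatives of ideals under a given ordering, it suffices to compute and compare them.
Buchberger on the first generating set:
f_1 = 12*a + 7/5*b, LT = a.
f_2 = -9*a**2 + 11*a, LT = a**2.

S(f_1,f_2): lcm = a**2. S = 7/60*a*b + 11/9*a.
  leading term a*b: subtract (7/720*b)·f_1 from 7/60*a*b + 11/9*a → 11/9*a - 49/3600*b**2
  leading term a: subtract (11/108)·f_1 from 11/9*a - 49/3600*b**2 → -49/3600*b**2 - 77/540*b
  leading term b**2: no divisor's leading term divides it; move -49/3600*b**2 to the remainder.
  leading term b: no divisor's leading term divides it; move -77/540*b to the remainder.
  remainder -49/3600*b**2 - 77/540*b ≠ 0; add g_3 = -49/3600*b**2 - 77/540*b to the basis.

The other S-polynomials (S(f_1,g_3), S(f_2,g_3)) all reduce to 0 modulo the current basis, so we have a Gröbner basis.
Inter-reduce: drop elements whose leading term is divisible by another's, tail-reduce, and make monic.
Reduced Gröbner basis: {a + 7/60*b, b**2 + 220/21*b}.

Buchberger on the second generating set:
h_1 = 18*a**2 - 106*a - 49/5*b, LT = a**2.
h_2 = -27*a**2 + 9*a - 14/5*b, LT = a**2.

S(h_1,h_2): lcm = a**2. S = -50/9*a - 35/54*b.
  leading term a: no divisor's leading term divides it; move -50/9*a to the remainder.
  leading term b: no divisor's leading term divides it; move -35/54*b to the remainder.
  remainder -50/9*a - 35/54*b ≠ 0; add k_3 = -50/9*a - 35/54*b to the basis.

S(h_1,k_3): lcm = a**2. S = -7/60*a*b - 53/9*a - 49/90*b.
  leading term a*b: subtract (21/1000*b)·k_3 from -7/60*a*b - 53/9*a - 49/90*b → -53/9*a + 49/3600*b**2 - 49/90*b
  leading term a: subtract (53/50)·k_3 from -53/9*a + 49/3600*b**2 - 49/90*b → 49/3600*b**2 + 77/540*b
  leading term b**2: no divisor's leading term divides it; move 49/3600*b**2 to the remainder.
  leading term b: no divisor's leading term divides it; move 77/540*b to the remainder.
  remainder 49/3600*b**2 + 77/540*b ≠ 0; add k_4 = 49/3600*b**2 + 77/540*b to the basis.

The other S-polynomials (S(h_2,k_3), S(h_1,k_4), S(h_2,k_4), S(k_3,k_4)) all reduce to 0 modulo the current basis, so we have a Gröbner basis.
Inter-reduce: drop elements whose leading term is divisible by another's, tail-reduce, and make monic.
Reduced Gröbner basis: {a + 7/60*b, b**2 + 220/21*b}.

The two bases agree; hence the ideals are identical.
The same test decides containment: I ⊆ J iff every generator of I reduces to 0 modulo a Gröbner basis of J.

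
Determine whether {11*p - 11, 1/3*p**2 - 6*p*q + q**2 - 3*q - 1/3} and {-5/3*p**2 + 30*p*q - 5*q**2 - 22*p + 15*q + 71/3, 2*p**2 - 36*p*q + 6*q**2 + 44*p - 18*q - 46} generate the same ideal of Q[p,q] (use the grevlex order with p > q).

Yes, the ideals are equal.

Since reduced Gröbner bases are canonical representatives of ideals under a given ordering, it suffices to compute and compare them.
Buchberger on the first generating set:
f_1 = 11*p - 11, LT = p.
f_2 = 1/3*p**2 - 6*p*q + q**2 - 3*q - 1/3, LT = p**2.

S(f_1,f_2): lcm = p**2. S = 18*p*q - 3*q**2 - p + 9*q + 1.
  reduce S modulo (f_1, f_2):
  remainder -3*q**2 + 27*q ≠ 0; add g_3 = -3*q**2 + 27*q to the basis.

The other S-polynomials (S(f_1,g_3), S(f_2,g_3)) all reduce to 0 modulo the current basis, so we have a Gröbner basis.
Inter-reduce: drop elements whose leading term is divisible by another's, tail-reduce, and make monic.
Reduced Gröbner basis: {q**2 - 9*q, p - 1}.

Buchberger on the second generating set:
h_1 = -5/3*p**2 + 30*p*q - 5*q**2 - 22*p + 15*q + 71/3, LT = p**2.
h_2 = 2*p**2 - 36*p*q + 6*q**2 + 44*p - 18*q - 46, LT = p**2.

S(h_1,h_2): lcm = p**2. S = -44/5*p + 44/5.
  reduce S modulo (h_1, h_2):
  remainder -44/5*p + 44/5 ≠ 0; add k_3 = -44/5*p + 44/5 to the basis.

S(h_1,k_3): lcm = p**2. S = -18*p*q + 3*q**2 + 71/5*p - 9*q - 71/5.
  reduce S modulo (h_1, h_2, k_3):
  remainder 3*q**2 - 27*q ≠ 0; add k_4 = 3*q**2 - 27*q to the basis.

The other S-polynomials (S(h_2,k_3), S(h_1,k_4), S(h_2,k_4), S(k_3,k_4)) all reduce to 0 modulo the current basis, so we have a Gröbner basis.
Inter-reduce: drop elements whose leading term is divisible by another's, tail-reduce, and make monic.
Reduced Gröbner basis: {q**2 - 9*q, p - 1}.

These coincide, so the ideals are equal.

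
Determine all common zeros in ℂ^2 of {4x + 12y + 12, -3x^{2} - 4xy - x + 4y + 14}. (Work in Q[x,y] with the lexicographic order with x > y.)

{(3, -2), (-2, -1/3)}

Compute a lex Gröbner basis by Buchberger's algorithm.
f_1 = 4x + 12y + 12, LT = x.
f_2 = -3x^{2} - 4xy - x + 4y + 14, LT = x^{2}.

S(f_1,f_2): lcm = x^{2}. S = \tfrac{5}{3}xy + \tfrac{8}{3}x + \tfrac{4}{3}y + \tfrac{14}{3}.
  leading term xy: subtract (\tfrac{5}{12}y)·f_1 from \tfrac{5}{3}xy + \tfrac{8}{3}x + \tfrac{4}{3}y + \tfrac{14}{3} → \tfrac{8}{3}x - 5y^{2} - \tfrac{11}{3}y + \tfrac{14}{3}
  leading term x: subtract (\tfrac{2}{3})·f_1 from \tfrac{8}{3}x - 5y^{2} - \tfrac{11}{3}y + \tfrac{14}{3} → -5y^{2} - \tfrac{35}{3}y - \tfrac{10}{3}
  leading term y^{2}: no divisor's leading term divides it; move -5y^{2} to the remainder.
  leading term y: no divisor's leading term divides it; move -\tfrac{35}{3}y to the remainder.
  leading term 1: no divisor's leading term divides it; move -\tfrac{10}{3} to the remainder.
  remainder -5y^{2} - \tfrac{35}{3}y - \tfrac{10}{3} ≠ 0; add h_3 = -5y^{2} - \tfrac{35}{3}y - \tfrac{10}{3} to the basis.

S(f_1,h_3): leading monomials are coprime, so the S-polynomial reduces to 0 (Buchberger's first criterion).
S(f_2,h_3): leading monomials are coprime, so the S-polynomial reduces to 0 (Buchberger's first criterion).
Every S-polynomial of the final basis reduces to 0, so we have a Gröbner basis.
Inter-reduce: drop elements whose leading term is divisible by another's, tail-reduce, and make monic.
Reduced Gröbner basis: {x + 3y + 3, y^{2} + \tfrac{7}{3}y + \tfrac{2}{3}}.

A lex Gröbner basis eliminates variables successively. Here y^{2} + \tfrac{7}{3}y + \tfrac{2}{3} depends only on y, with roots {-2, -1/3}; lifting each root through the earlier basis elements recovers the full solutions.
  y = -2: the earlier basis element becomes x - 3 = 0, giving x = 3 — point (3, -2).
  y = -1/3: the earlier basis element becomes x + 2 = 0, giving x = -2 — point (-2, -1/3).
Check: every point annihilates each of the original generators.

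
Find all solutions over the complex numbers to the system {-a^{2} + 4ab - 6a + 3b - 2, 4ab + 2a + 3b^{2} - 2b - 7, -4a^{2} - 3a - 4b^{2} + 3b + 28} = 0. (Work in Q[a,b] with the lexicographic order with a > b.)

Compute a lex Gröbner basis by Buchberger's algorithm.
f_1 = -a^{2} + 4ab - 6a + 3b - 2, LT = a^{2}.
f_2 = 4ab + 2a + 3b^{2} - 2b - 7, LT = ab.
f_3 = -4a^{2} - 3a - 4b^{2} + 3b + 28, LT = a^{2}.

S(f_1,f_2): lcm = a^{2}b. S = -\tfrac{1}{2}a^{2} - \tfrac{19}{4}ab^{2} + \tfrac{13}{2}ab + \tfrac{7}{4}a - 3b^{2} + 2b.
  reduce S modulo (f_1, f_2, f_3):
  remainder \tfrac{21}{16}a + \tfrac{57}{16}b^{3} - \tfrac{337}{32}b^{2} - \tfrac{35}{8}b + \tfrac{417}{32} ≠ 0; add h_4 = \tfrac{21}{16}a + \tfrac{57}{16}b^{3} - \tfrac{337}{32}b^{2} - \tfrac{35}{8}b + \tfrac{417}{32} to the basis.

S(f_1,f_3): lcm = a^{2}. S = -4ab + \tfrac{21}{4}a - b^{2} - \tfrac{9}{4}b + 9.
  reduce S modulo (f_1, f_2, f_3, h_4):
  remainder -\tfrac{551}{28}b^{3} + \tfrac{10109}{168}b^{2} + \tfrac{239}{12}b - \tfrac{3919}{56} ≠ 0; add h_5 = -\tfrac{551}{28}b^{3} + \tfrac{10109}{168}b^{2} + \tfrac{239}{12}b - \tfrac{3919}{56} to the basis.

S(f_2,f_3): lcm = a^{2}b. S = \tfrac{1}{2}a^{2} + \tfrac{3}{4}ab^{2} - \tfrac{5}{4}ab - \tfrac{7}{4}a - b^{3} + \tfrac{3}{4}b^{2} + 7b.
  reduce S modulo (f_1, f_2, f_3, h_4, h_5):
  remainder -\tfrac{68023}{26448}b^{2} + \tfrac{18263}{3306}b + \tfrac{57965}{8816} ≠ 0; add h_6 = -\tfrac{68023}{26448}b^{2} + \tfrac{18263}{3306}b + \tfrac{57965}{8816} to the basis.

S(f_2,h_5): lcm = ab^{3}. S = \tfrac{5881}{1653}ab^{2} + \tfrac{1673}{1653}ab - \tfrac{3919}{1102}a + \tfrac{3}{4}b^{4} - \tfrac{1}{2}b^{3} - \tfrac{7}{4}b^{2}.
  reduce S modulo (f_1, f_2, f_3, h_4, h_5, h_6):
  remainder -\tfrac{19082567}{37480673}b + \tfrac{57247701}{37480673} ≠ 0; add h_7 = -\tfrac{19082567}{37480673}b + \tfrac{57247701}{37480673} to the basis.

The other S-polynomials (S(f_1,h_4), S(f_2,h_4), S(f_3,h_4), S(f_1,h_5), S(f_3,h_5), S(h_4,h_5), S(f_1,h_6), S(f_2,h_6), S(f_3,h_6), S(h_4,h_6), S(h_5,h_6), S(f_1,h_7), S(f_2,h_7), S(f_3,h_7), S(h_4,h_7), S(h_5,h_7), S(h_6,h_7)) all reduce to 0 modulo the current basis, so we have a Gröbner basis.
Inter-reduce: drop elements whose leading term is divisible by another's, tail-reduce, and make monic.
Reduced Gröbner basis: {a + 1, b - 3}.

The lex basis is triangular: the last element involves only b. Solving b - 3 = 0 gives b ∈ {3}; substituting each value into the earlier elements determines the remaining variables.
  b = 3: the earlier basis element becomes a + 1 = 0, giving a = -1 — point (-1, 3).

{(-1, 3)}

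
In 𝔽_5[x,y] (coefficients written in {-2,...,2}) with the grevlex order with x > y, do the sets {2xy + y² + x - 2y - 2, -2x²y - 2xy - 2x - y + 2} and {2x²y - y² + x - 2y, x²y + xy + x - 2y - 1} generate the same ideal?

Yes, the ideals are equal.

Two ideals are equal iff their reduced Gröbner bases coincide (the reduced basis is unique for a fixed ordering).
Buchberger on the first generating set:
f_1 = 2xy + y² + x - 2y - 2, LT = xy.
f_2 = -2x²y - 2xy - 2x - y + 2, LT = x²y.

S(f_1,f_2): lcm = x²y. S = -2xy² - 2x² - 2xy - 2x + 2y + 1.
  reduce S modulo (f_1, f_2):
  remainder y³ - 2x² + y² + x - y ≠ 0; add g_3 = y³ - 2x² + y² + x - y to the basis.

S(f_1,g_3): lcm = xy³. S = -2y⁴ + 2x³ + 2xy² - y³ - x² + xy - y².
  reduce S modulo (f_1, f_2, g_3):
  remainder 2x³ - x² + y² + x + 2 ≠ 0; add g_4 = 2x³ - x² + y² + x + 2 to the basis.

The other S-polynomials (S(f_2,g_3), S(f_1,g_4), S(f_2,g_4), S(g_3,g_4)) all reduce to 0 modulo the current basis, so we have a Gröbner basis.
Inter-reduce: drop elements whose leading term is divisible by another's, tail-reduce, and make monic.
Reduced Gröbner basis: {x³ + 2x² - 2y² - 2x + 1, y³ - 2x² + y² + x - y, xy - 2y² - 2x - y - 1}.

Buchberger on the second generating set:
h_1 = 2x²y - y² + x - 2y, LT = x²y.
h_2 = x²y + xy + x - 2y - 1, LT = x²y.

S(h_1,h_2): lcm = x²y. S = -xy + 2y² + 2x + y + 1.
  reduce S modulo (h_1, h_2):
  remainder -xy + 2y² + 2x + y + 1 ≠ 0; add k_3 = -xy + 2y² + 2x + y + 1 to the basis.

S(h_1,k_3): lcm = x²y. S = 2xy² + 2x² + xy + 2y² - x - y.
  reduce S modulo (h_1, h_2, k_3):
  remainder -y³ + 2x² - y² - x + y ≠ 0; add k_4 = -y³ + 2x² - y² - x + y to the basis.

S(h_1,k_4): lcm = x²y³. S = 2x⁴ - x²y² + 2y⁴ - x³ + x²y - 2xy² - y³.
  reduce S modulo (h_1, h_2, k_3, k_4):
  remainder 2x⁴ - x³ - 2y² - x + 2 ≠ 0; add k_5 = 2x⁴ - x³ - 2y² - x + 2 to the basis.

S(k_3,k_4): lcm = xy³. S = -2y⁴ + 2x³ + 2xy² - y³ - x² + xy - y².
  reduce S modulo (h_1, h_2, k_3, k_4, k_5):
  remainder 2x³ - x² + y² + x + 2 ≠ 0; add k_6 = 2x³ - x² + y² + x + 2 to the basis.

The other S-polynomials (S(h_2,k_3), S(h_2,k_4), S(h_1,k_5), S(h_2,k_5), S(k_3,k_5), S(k_4,k_5), S(h_1,k_6), S(h_2,k_6), S(k_3,k_6), S(k_4,k_6), S(k_5,k_6)) all reduce to 0 modulo the current basis, so we have a Gröbner basis.
Inter-reduce: drop elements whose leading term is divisible by another's, tail-reduce, and make monic.
Reduced Gröbner basis: {x³ + 2x² - 2y² - 2x + 1, y³ - 2x² + y² + x - y, xy - 2y² - 2x - y - 1}.

These coincide, so the ideals are equal.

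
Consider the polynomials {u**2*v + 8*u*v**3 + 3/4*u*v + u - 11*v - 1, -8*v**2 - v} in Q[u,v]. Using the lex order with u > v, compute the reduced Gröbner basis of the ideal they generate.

f_1 = u**2*v + 8*u*v**3 + 3/4*u*v + u - 11*v - 1, LT = u**2*v.
f_2 = -8*v**2 - v, LT = v**2.

S(f_1,f_2): lcm = u**2*v**2. S = -1/8*u**2*v + 8*u*v**4 + 3/4*u*v**2 + u*v - 11*v**2 - v.
  leading term u**2*v: subtract (-1/8)·f_1 from -1/8*u**2*v + 8*u*v**4 + 3/4*u*v**2 + u*v - 11*v**2 - v → 8*u*v**4 + u*v**3 + 3/4*u*v**2 + 35/32*u*v + 1/8*u - 11*v**2 - 19/8*v - 1/8
  leading term u*v**4: subtract (-u*v**2)·f_2 from 8*u*v**4 + u*v**3 + 3/4*u*v**2 + 35/32*u*v + 1/8*u - 11*v**2 - 19/8*v - 1/8 → 3/4*u*v**2 + 35/32*u*v + 1/8*u - 11*v**2 - 19/8*v - 1/8
  leading term u*v**2: subtract (-3/32*u)·f_2 from 3/4*u*v**2 + 35/32*u*v + 1/8*u - 11*v**2 - 19/8*v - 1/8 → u*v + 1/8*u - 11*v**2 - 19/8*v - 1/8
  leading term u*v: no divisor's leading term divides it; move u*v to the remainder.
  leading term u: no divisor's leading term divides it; move 1/8*u to the remainder.
  leading term v**2: subtract (11/8)·f_2 from -11*v**2 - 19/8*v - 1/8 → -v - 1/8
  leading term v: no divisor's leading term divides it; move -v to the remainder.
  leading term 1: no divisor's leading term divides it; move -1/8 to the remainder.
  remainder u*v + 1/8*u - v - 1/8 ≠ 0; add g_3 = u*v + 1/8*u - v - 1/8 to the basis.

S(f_1,g_3): lcm = u**2*v. S = -1/8*u**2 + 8*u*v**3 + 7/4*u*v + 9/8*u - 11*v - 1.
  leading term u**2: no divisor's leading term divides it; move -1/8*u**2 to the remainder.
  leading term u*v**3: subtract (-u*v)·f_2 from 8*u*v**3 + 7/4*u*v + 9/8*u - 11*v - 1 → -u*v**2 + 7/4*u*v + 9/8*u - 11*v - 1
  leading term u*v**2: subtract (1/8*u)·f_2 from -u*v**2 + 7/4*u*v + 9/8*u - 11*v - 1 → 15/8*u*v + 9/8*u - 11*v - 1
  leading term u*v: subtract (15/8)·g_3 from 15/8*u*v + 9/8*u - 11*v - 1 → 57/64*u - 73/8*v - 49/64
  leading term u: no divisor's leading term divides it; move 57/64*u to the remainder.
  leading term v: no divisor's leading term divides it; move -73/8*v to the remainder.
  leading term 1: no divisor's leading term divides it; move -49/64 to the remainder.
  remainder -1/8*u**2 + 57/64*u - 73/8*v - 49/64 ≠ 0; add g_4 = -1/8*u**2 + 57/64*u - 73/8*v - 49/64 to the basis.

The other S-polynomials (S(f_2,g_3), S(f_1,g_4), S(f_2,g_4), S(g_3,g_4)) all reduce to 0 modulo the current basis, so we have a Gröbner basis.
Inter-reduce: drop elements whose leading term is divisible by another's, tail-reduce, and make monic.

G = {u**2 - 57/8*u + 73*v + 49/8, u*v + 1/8*u - v - 1/8, v**2 + 1/8*v}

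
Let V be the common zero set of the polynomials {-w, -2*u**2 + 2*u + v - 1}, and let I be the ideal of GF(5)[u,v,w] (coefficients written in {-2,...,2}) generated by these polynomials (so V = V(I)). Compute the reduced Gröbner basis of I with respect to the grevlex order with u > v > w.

f_1 = -w, LT = w.
f_2 = -2*u**2 + 2*u + v - 1, LT = u**2.

The S-polynomials (S(f_1,f_2)) all reduce to 0 modulo the current basis, so we have a Gröbner basis.

G = {u**2 - u + 2*v - 2, w}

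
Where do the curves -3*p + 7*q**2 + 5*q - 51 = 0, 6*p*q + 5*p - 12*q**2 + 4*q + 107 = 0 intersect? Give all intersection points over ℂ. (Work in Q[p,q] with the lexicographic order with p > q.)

Compute a lex Gröbner basis by Buchberger's algorithm.
f_1 = -3*p + 7*q**2 + 5*q - 51, LT = p.
f_2 = 6*p*q + 5*p - 12*q**2 + 4*q + 107, LT = p*q.

S(f_1,f_2): lcm = p*q. S = -5/6*p - 7/3*q**3 + 1/3*q**2 + 49/3*q - 107/6.
  leading term p: subtract (5/18)·f_1 from -5/6*p - 7/3*q**3 + 1/3*q**2 + 49/3*q - 107/6 → -7/3*q**3 - 29/18*q**2 + 269/18*q - 11/3
  leading term q**3: no divisor's leading term divides it; move -7/3*q**3 to the remainder.
  leading term q**2: no divisor's leading term divides it; move -29/18*q**2 to the remainder.
  leading term q: no divisor's leading term divides it; move 269/18*q to the remainder.
  leading term 1: no divisor's leading term divides it; move -11/3 to the remainder.
  remainder -7/3*q**3 - 29/18*q**2 + 269/18*q - 11/3 ≠ 0; add h_3 = -7/3*q**3 - 29/18*q**2 + 269/18*q - 11/3 to the basis.

S(f_1,h_3): leading monomials are coprime, so the S-polynomial reduces to 0 (Buchberger's first criterion).
S(f_2,h_3): lcm = p*q**3. S = 1/7*p*q**2 + 269/42*p*q - 11/7*p - 2*q**4 + 2/3*q**3 + 107/6*q**2.
  leading term p*q**2: subtract (-1/21*q**2)·f_1 from 1/7*p*q**2 + 269/42*p*q - 11/7*p - 2*q**4 + 2/3*q**3 + 107/6*q**2 → 269/42*p*q - 11/7*p - 5/3*q**4 + 19/21*q**3 + 647/42*q**2
  leading term p*q: subtract (-269/126*q)·f_1 from 269/42*p*q - 11/7*p - 5/3*q**4 + 19/21*q**3 + 647/42*q**2 → -11/7*p - 5/3*q**4 + 1997/126*q**3 + 1643/63*q**2 - 4573/42*q
  leading term p: subtract (11/21)·f_1 from -11/7*p - 5/3*q**4 + 1997/126*q**3 + 1643/63*q**2 - 4573/42*q → -5/3*q**4 + 1997/126*q**3 + 1412/63*q**2 - 223/2*q + 187/7
  leading term q**4: subtract (5/7*q)·h_3 from -5/3*q**4 + 1997/126*q**3 + 1412/63*q**2 - 223/2*q + 187/7 → 17*q**3 + 493/42*q**2 - 4573/42*q + 187/7
  leading term q**3: subtract (-51/7)·h_3 from 17*q**3 + 493/42*q**2 - 4573/42*q + 187/7 → 0
  remainder 0.

Every S-polynomial of the final basis reduces to 0, so we have a Gröbner basis.
Inter-reduce: drop elements whose leading term is divisible by another's, tail-reduce, and make monic.
Reduced Gröbner basis: {p - 7/3*q**2 - 5/3*q + 17, q**3 + 29/42*q**2 - 269/42*q + 11/7}.

Elimination: the polynomial q**3 + 29/42*q**2 - 269/42*q + 11/7 lies in the elimination ideal for q, so q ∈ {-3, 97/84 - sqrt(5713)/84, sqrt(5713)/84 + 97/84}. For each such q, the remaining basis elements (now univariate) give the rest of the solution.
  q = -3: the earlier basis element becomes p + 1 = 0, giving p = -1 — point (-1, -3).
  q = 97/84 - sqrt(5713)/84: the earlier basis element becomes p + 127*sqrt(5713)/1512 + 15233/1512 = 0, giving p = -15233/1512 - 127*sqrt(5713)/1512 — point (-15233/1512 - 127*sqrt(5713)/1512, 97/84 - sqrt(5713)/84).
  q = sqrt(5713)/84 + 97/84: the earlier basis element becomes p - 127*sqrt(5713)/1512 + 15233/1512 = 0, giving p = -15233/1512 + 127*sqrt(5713)/1512 — point (-15233/1512 + 127*sqrt(5713)/1512, sqrt(5713)/84 + 97/84).
Each listed point satisfies every original equation (direct substitution).

{(-1, -3), (-15233/1512 - 127*sqrt(5713)/1512, 97/84 - sqrt(5713)/84), (-15233/1512 + 127*sqrt(5713)/1512, sqrt(5713)/84 + 97/84)}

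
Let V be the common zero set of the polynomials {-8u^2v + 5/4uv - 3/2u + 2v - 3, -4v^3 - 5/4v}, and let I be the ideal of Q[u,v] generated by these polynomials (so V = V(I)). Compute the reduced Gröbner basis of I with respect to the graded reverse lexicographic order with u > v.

G = {uv^2 + 2v^2 + 5/16u + 5/8, v^3 + 5/16v, u^2 - 3/5uv - 13v^2 - 5/32u - 6/5v - 69/16}

f_1 = -8u^2v + 5/4uv - 3/2u + 2v - 3, LT = u^2v.
f_2 = -4v^3 - 5/4v, LT = v^3.

S(f_1,f_2): lcm = u^2v^3. S = -5/32uv^3 - 5/16u^2v + 3/16uv^2 - 1/4v^3 + 3/8v^2.
  leading term uv^3: subtract (5/128u)·f_2 from -5/32uv^3 - 5/16u^2v + 3/16uv^2 - 1/4v^3 + 3/8v^2 → -5/16u^2v + 3/16uv^2 - 1/4v^3 + 25/512uv + 3/8v^2
  leading term u^2v: subtract (5/128)·f_1 from -5/16u^2v + 3/16uv^2 - 1/4v^3 + 25/512uv + 3/8v^2 → 3/16uv^2 - 1/4v^3 + 3/8v^2 + 15/256u - 5/64v + 15/128
  leading term uv^2: no divisor's leading term divides it; move 3/16uv^2 to the remainder.
  leading term v^3: subtract (1/16)·f_2 from -1/4v^3 + 3/8v^2 + 15/256u - 5/64v + 15/128 → 3/8v^2 + 15/256u + 15/128
  leading term v^2: no divisor's leading term divides it; move 3/8v^2 to the remainder.
  leading term u: no divisor's leading term divides it; move 15/256u to the remainder.
  leading term 1: no divisor's leading term divides it; move 15/128 to the remainder.
  remainder 3/16uv^2 + 3/8v^2 + 15/256u + 15/128 ≠ 0; add g_3 = 3/16uv^2 + 3/8v^2 + 15/256u + 15/128 to the basis.

S(f_1,g_3): lcm = u^2v^2. S = -69/32uv^2 - 5/16u^2 + 3/16uv - 1/4v^2 - 5/8u + 3/8v.
  leading term uv^2: subtract (-23/2)·g_3 from -69/32uv^2 - 5/16u^2 + 3/16uv - 1/4v^2 - 5/8u + 3/8v → -5/16u^2 + 3/16uv + 65/16v^2 + 25/512u + 3/8v + 345/256
  leading term u^2: no divisor's leading term divides it; move -5/16u^2 to the remainder.
  leading term uv: no divisor's leading term divides it; move 3/16uv to the remainder.
  leading term v^2: no divisor's leading term divides it; move 65/16v^2 to the remainder.
  leading term u: no divisor's leading term divides it; move 25/512u to the remainder.
  leading term v: no divisor's leading term divides it; move 3/8v to the remainder.
  leading term 1: no divisor's leading term divides it; move 345/256 to the remainder.
  remainder -5/16u^2 + 3/16uv + 65/16v^2 + 25/512u + 3/8v + 345/256 ≠ 0; add g_4 = -5/16u^2 + 3/16uv + 65/16v^2 + 25/512u + 3/8v + 345/256 to the basis.

The other S-polynomials (S(f_2,g_3), S(f_1,g_4), S(f_2,g_4), S(g_3,g_4)) all reduce to 0 modulo the current basis, so we have a Gröbner basis.
Inter-reduce: drop elements whose leading term is divisible by another's, tail-reduce, and make monic.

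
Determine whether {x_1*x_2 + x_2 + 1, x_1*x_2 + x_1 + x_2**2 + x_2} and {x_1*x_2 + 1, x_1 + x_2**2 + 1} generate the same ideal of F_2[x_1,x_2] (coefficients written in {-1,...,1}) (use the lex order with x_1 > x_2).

Two ideals are equal iff their reduced Gröbner bases coincide (the reduced basis is unique for a fixed ordering).
Buchberger on the first generating set:
f_1 = x_1*x_2 + x_2 + 1, LT = x_1*x_2.
f_2 = x_1*x_2 + x_1 + x_2**2 + x_2, LT = x_1*x_2.

S(f_1,f_2): lcm = x_1*x_2. S = x_1 + x_2**2 + 1.
  leading term x_1: no divisor's leading term divides it; move x_1 to the remainder.
  leading term x_2**2: no divisor's leading term divides it; move x_2**2 to the remainder.
  leading term 1: no divisor's leading term divides it; move 1 to the remainder.
  remainder x_1 + x_2**2 + 1 ≠ 0; add g_3 = x_1 + x_2**2 + 1 to the basis.

S(f_1,g_3): lcm = x_1*x_2. S = x_2**3 + 1.
  leading term x_2**3: no divisor's leading term divides it; move x_2**3 to the remainder.
  leading term 1: no divisor's leading term divides it; move 1 to the remainder.
  remainder x_2**3 + 1 ≠ 0; add g_4 = x_2**3 + 1 to the basis.

The other S-polynomials (S(f_2,g_3), S(f_1,g_4), S(f_2,g_4), S(g_3,g_4)) all reduce to 0 modulo the current basis, so we have a Gröbner basis.
Inter-reduce: drop elements whose leading term is divisible by another's, tail-reduce, and make monic.
Reduced Gröbner basis: {x_1 + x_2**2 + 1, x_2**3 + 1}.

Buchberger on the second generating set:
h_1 = x_1*x_2 + 1, LT = x_1*x_2.
h_2 = x_1 + x_2**2 + 1, LT = x_1.

S(h_1,h_2): lcm = x_1*x_2. S = x_2**3 + x_2 + 1.
  leading term x_2**3: no divisor's leading term divides it; move x_2**3 to the remainder.
  leading term x_2: no divisor's leading term divides it; move x_2 to the remainder.
  leading term 1: no divisor's leading term divides it; move 1 to the remainder.
  remainder x_2**3 + x_2 + 1 ≠ 0; add k_3 = x_2**3 + x_2 + 1 to the basis.

The other S-polynomials (S(h_1,k_3), S(h_2,k_3)) all reduce to 0 modulo the current basis, so we have a Gröbner basis.
Inter-reduce: drop elements whose leading term is divisible by another's, tail-reduce, and make monic.
Reduced Gröbner basis: {x_1 + x_2**2 + 1, x_2**3 + x_2 + 1}.

The bases are distinct; the ideals are different.

No, the ideals differ.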